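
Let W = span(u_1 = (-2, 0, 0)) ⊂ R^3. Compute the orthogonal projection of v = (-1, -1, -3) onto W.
proj_W(v) = (-1, 0, 0)

Set up U = [u_1 | ... | u_1] ∈ R^(3×1). The projector onto W = col(U) is P = U (U^T U)^(-1) U^T.
Compute U^T U =
  [4],
and U^T v = (2).
Solve U^T U · c = U^T v for the coefficients: c = (1/2). The projection is proj_W(v) = U c.
Check: (v - proj_W(v)) · u_1 = 0  (should be 0).
Result: proj_W(v) = (-1, 0, 0).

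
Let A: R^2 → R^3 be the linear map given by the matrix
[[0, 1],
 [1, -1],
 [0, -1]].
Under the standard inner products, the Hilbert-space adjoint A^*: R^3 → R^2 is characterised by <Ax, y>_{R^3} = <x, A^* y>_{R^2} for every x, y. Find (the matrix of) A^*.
A^* = A^T =
[[0, 1, 0],
 [1, -1, -1]]

For real matrices with standard dot products, the defining identity <Ax, y> = <x, A^* y> gives (Ax)^T y = x^T (A^*) y, i.e. x^T A^T y = x^T (A^*) y. Since this holds for all x, y, we must have A^* = A^T. Therefore
A^* =
[[0, 1, 0],
 [1, -1, -1]].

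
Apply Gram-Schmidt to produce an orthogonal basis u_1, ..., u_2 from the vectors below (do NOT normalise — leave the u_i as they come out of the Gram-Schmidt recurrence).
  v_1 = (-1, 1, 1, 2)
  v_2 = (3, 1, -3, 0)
Orthogonal basis:
  u_1 = (-1, 1, 1, 2)
  u_2 = (16/7, 12/7, -16/7, 10/7)

Apply the Gram-Schmidt recurrence
  u_1 = v_1
  u_i = v_i − Σ_{j<i} ((v_i · u_j) / (u_j · u_j)) · u_j.

Step by step this gives:
  u_1 = (-1, 1, 1, 2)
  u_2 = (16/7, 12/7, -16/7, 10/7)

Orthogonality check:
  u_2 · u_1 = 0 (should be 0)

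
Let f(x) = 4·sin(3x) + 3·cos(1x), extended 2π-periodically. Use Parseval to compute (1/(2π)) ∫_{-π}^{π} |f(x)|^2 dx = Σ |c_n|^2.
Σ |c_n|^2 = 25/2

Expand |f|^2 and use orthogonality of {sin(nx), cos(mx)} on [-π, π]:
  ∫_{-π}^{π} sin(nx)^2 dx = π, ∫ cos(mx)^2 dx = π, and cross terms integrate to 0.
So ∫_{-π}^{π} f(x)^2 dx = 4^2 · π + 3^2 · π = (16 + 9)π.
Divide by 2π: (16 + 9)/2 = 25/2.
By Parseval, this equals Σ |c_n|^2.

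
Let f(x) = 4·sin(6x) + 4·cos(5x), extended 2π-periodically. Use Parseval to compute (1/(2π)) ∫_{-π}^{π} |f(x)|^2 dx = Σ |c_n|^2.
Σ |c_n|^2 = 16

Expand |f|^2 and use orthogonality of {sin(nx), cos(mx)} on [-π, π]:
  ∫_{-π}^{π} sin(nx)^2 dx = π, ∫ cos(mx)^2 dx = π, and cross terms integrate to 0.
So ∫_{-π}^{π} f(x)^2 dx = 4^2 · π + 4^2 · π = (16 + 16)π.
Divide by 2π: (16 + 16)/2 = 16.
By Parseval, this equals Σ |c_n|^2.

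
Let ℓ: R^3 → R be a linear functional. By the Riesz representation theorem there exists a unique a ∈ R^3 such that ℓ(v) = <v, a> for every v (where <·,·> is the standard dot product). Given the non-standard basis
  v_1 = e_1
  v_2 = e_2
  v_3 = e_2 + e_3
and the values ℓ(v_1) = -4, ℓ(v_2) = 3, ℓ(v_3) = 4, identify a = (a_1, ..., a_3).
a = (-4, 3, 1)

Write a = (a_1, ..., a_3) in the standard basis. For each basis vector v_i, ℓ(v_i) = <v_i, a> is a linear equation in the a_j's. Collect the n equations into a matrix system V a = ℓ, where row i of V is v_i (expressed in the standard basis). Since V is invertible (lower-triangular with 1s on the diagonal, up to permutation), solve by back-substitution:
  V =
[[1, 0, 0],
 [0, 1, 0],
 [0, 1, 1]]
  V a = (-4, 3, 4)
Solving gives a = (-4, 3, 1).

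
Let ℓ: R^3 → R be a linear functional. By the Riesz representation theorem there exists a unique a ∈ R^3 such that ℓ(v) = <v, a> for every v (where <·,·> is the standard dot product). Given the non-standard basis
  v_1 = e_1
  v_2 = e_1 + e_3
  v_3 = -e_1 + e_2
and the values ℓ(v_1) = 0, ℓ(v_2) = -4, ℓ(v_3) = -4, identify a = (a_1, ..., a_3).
a = (0, -4, -4)

Write a = (a_1, ..., a_3) in the standard basis. For each basis vector v_i, ℓ(v_i) = <v_i, a> is a linear equation in the a_j's. Collect the n equations into a matrix system V a = ℓ, where row i of V is v_i (expressed in the standard basis). Since V is invertible (lower-triangular with 1s on the diagonal, up to permutation), solve by back-substitution:
  V =
[[1, 0, 0],
 [1, 0, 1],
 [-1, 1, 0]]
  V a = (0, -4, -4)
Solving gives a = (0, -4, -4).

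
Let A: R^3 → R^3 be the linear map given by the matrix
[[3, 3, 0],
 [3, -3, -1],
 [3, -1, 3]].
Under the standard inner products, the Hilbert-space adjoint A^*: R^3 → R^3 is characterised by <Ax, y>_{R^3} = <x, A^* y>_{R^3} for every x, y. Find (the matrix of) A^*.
A^* = A^T =
[[3, 3, 3],
 [3, -3, -1],
 [0, -1, 3]]

For real matrices with standard dot products, the defining identity <Ax, y> = <x, A^* y> gives (Ax)^T y = x^T (A^*) y, i.e. x^T A^T y = x^T (A^*) y. Since this holds for all x, y, we must have A^* = A^T. Therefore
A^* =
[[3, 3, 3],
 [3, -3, -1],
 [0, -1, 3]].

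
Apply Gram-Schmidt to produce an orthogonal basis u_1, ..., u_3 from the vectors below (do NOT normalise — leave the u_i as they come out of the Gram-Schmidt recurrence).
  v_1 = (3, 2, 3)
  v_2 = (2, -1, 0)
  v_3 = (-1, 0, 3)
Orthogonal basis:
  u_1 = (3, 2, 3)
  u_2 = (16/11, -15/11, -6/11)
  u_3 = (-36/47, -72/47, 84/47)

Apply the Gram-Schmidt recurrence
  u_1 = v_1
  u_i = v_i − Σ_{j<i} ((v_i · u_j) / (u_j · u_j)) · u_j.

Step by step this gives:
  u_1 = (3, 2, 3)
  u_2 = (16/11, -15/11, -6/11)
  u_3 = (-36/47, -72/47, 84/47)

Orthogonality check:
  u_2 · u_1 = 0 (should be 0)
  u_3 · u_1 = 0 (should be 0)
  u_3 · u_2 = 0 (should be 0)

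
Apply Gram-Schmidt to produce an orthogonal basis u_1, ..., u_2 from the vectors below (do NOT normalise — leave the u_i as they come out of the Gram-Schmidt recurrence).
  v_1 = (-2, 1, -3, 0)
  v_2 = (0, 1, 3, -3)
Orthogonal basis:
  u_1 = (-2, 1, -3, 0)
  u_2 = (-8/7, 11/7, 9/7, -3)

Apply the Gram-Schmidt recurrence
  u_1 = v_1
  u_i = v_i − Σ_{j<i} ((v_i · u_j) / (u_j · u_j)) · u_j.

Step by step this gives:
  u_1 = (-2, 1, -3, 0)
  u_2 = (-8/7, 11/7, 9/7, -3)

Orthogonality check:
  u_2 · u_1 = 0 (should be 0)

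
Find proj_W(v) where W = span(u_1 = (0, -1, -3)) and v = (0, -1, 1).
proj_W(v) = (0, 1/5, 3/5)

Set up U = [u_1 | ... | u_1] ∈ R^(3×1). The projector onto W = col(U) is P = U (U^T U)^(-1) U^T.
Compute U^T U =
  [10],
and U^T v = (-2).
Solve U^T U · c = U^T v for the coefficients: c = (-1/5). The projection is proj_W(v) = U c.
Check: (v - proj_W(v)) · u_1 = 0  (should be 0).
Result: proj_W(v) = (0, 1/5, 3/5).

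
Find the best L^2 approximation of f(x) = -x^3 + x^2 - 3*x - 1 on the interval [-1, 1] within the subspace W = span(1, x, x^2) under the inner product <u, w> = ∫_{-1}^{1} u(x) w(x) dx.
g(x) = x^2 - 18*x/5 - 1

The best approximation g ∈ W is the orthogonal projection of f onto W. Writing g = a_0 + a_1 x + a_2 x^2, the coefficients solve the normal equations G · a = b where
  G_{ij} = <φ_i, φ_j> and b_i = <f, φ_i>, with φ_0 = 1, φ_1 = x, φ_2 = x^2.
G =
  [2, 0, 2/3]
  [0, 2/3, 0]
  [2/3, 0, 2/5],
b = (-4/3, -12/5, -4/15).
Solving gives a_0 = -1, a_1 = -18/5, a_2 = 1, so
  g(x) = x^2 - 18*x/5 - 1.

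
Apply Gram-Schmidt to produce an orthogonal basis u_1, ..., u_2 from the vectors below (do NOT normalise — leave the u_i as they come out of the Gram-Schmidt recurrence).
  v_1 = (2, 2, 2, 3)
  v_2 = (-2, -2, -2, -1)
Orthogonal basis:
  u_1 = (2, 2, 2, 3)
  u_2 = (-4/7, -4/7, -4/7, 8/7)

Apply the Gram-Schmidt recurrence
  u_1 = v_1
  u_i = v_i − Σ_{j<i} ((v_i · u_j) / (u_j · u_j)) · u_j.

Step by step this gives:
  u_1 = (2, 2, 2, 3)
  u_2 = (-4/7, -4/7, -4/7, 8/7)

Orthogonality check:
  u_2 · u_1 = 0 (should be 0)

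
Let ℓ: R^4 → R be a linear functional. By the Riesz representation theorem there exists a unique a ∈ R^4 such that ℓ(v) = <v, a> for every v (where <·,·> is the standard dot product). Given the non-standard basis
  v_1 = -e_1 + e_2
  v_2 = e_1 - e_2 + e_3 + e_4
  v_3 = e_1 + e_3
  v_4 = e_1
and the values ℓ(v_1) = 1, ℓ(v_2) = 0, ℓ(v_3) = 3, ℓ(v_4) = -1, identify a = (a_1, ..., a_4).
a = (-1, 0, 4, -3)

Write a = (a_1, ..., a_4) in the standard basis. For each basis vector v_i, ℓ(v_i) = <v_i, a> is a linear equation in the a_j's. Collect the n equations into a matrix system V a = ℓ, where row i of V is v_i (expressed in the standard basis). Since V is invertible (lower-triangular with 1s on the diagonal, up to permutation), solve by back-substitution:
  V =
[[-1, 1, 0, 0],
 [1, -1, 1, 1],
 [1, 0, 1, 0],
 [1, 0, 0, 0]]
  V a = (1, 0, 3, -1)
Solving gives a = (-1, 0, 4, -3).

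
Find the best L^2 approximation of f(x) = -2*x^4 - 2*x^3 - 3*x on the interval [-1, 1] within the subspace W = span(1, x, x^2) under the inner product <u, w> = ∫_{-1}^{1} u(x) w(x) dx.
g(x) = -12*x^2/7 - 21*x/5 + 6/35

The best approximation g ∈ W is the orthogonal projection of f onto W. Writing g = a_0 + a_1 x + a_2 x^2, the coefficients solve the normal equations G · a = b where
  G_{ij} = <φ_i, φ_j> and b_i = <f, φ_i>, with φ_0 = 1, φ_1 = x, φ_2 = x^2.
G =
  [2, 0, 2/3]
  [0, 2/3, 0]
  [2/3, 0, 2/5],
b = (-4/5, -14/5, -4/7).
Solving gives a_0 = 6/35, a_1 = -21/5, a_2 = -12/7, so
  g(x) = -12*x^2/7 - 21*x/5 + 6/35.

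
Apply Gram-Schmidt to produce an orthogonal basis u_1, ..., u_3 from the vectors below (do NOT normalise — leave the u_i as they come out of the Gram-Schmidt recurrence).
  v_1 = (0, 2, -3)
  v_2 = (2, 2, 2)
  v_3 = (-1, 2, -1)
Orthogonal basis:
  u_1 = (0, 2, -3)
  u_2 = (2, 30/13, 20/13)
  u_3 = (-45/38, 27/38, 9/19)

Apply the Gram-Schmidt recurrence
  u_1 = v_1
  u_i = v_i − Σ_{j<i} ((v_i · u_j) / (u_j · u_j)) · u_j.

Step by step this gives:
  u_1 = (0, 2, -3)
  u_2 = (2, 30/13, 20/13)
  u_3 = (-45/38, 27/38, 9/19)

Orthogonality check:
  u_2 · u_1 = 0 (should be 0)
  u_3 · u_1 = 0 (should be 0)
  u_3 · u_2 = 0 (should be 0)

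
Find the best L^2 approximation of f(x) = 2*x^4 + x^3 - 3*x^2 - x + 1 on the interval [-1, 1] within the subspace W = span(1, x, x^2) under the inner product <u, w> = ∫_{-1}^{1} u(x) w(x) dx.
g(x) = -9*x^2/7 - 2*x/5 + 29/35

The best approximation g ∈ W is the orthogonal projection of f onto W. Writing g = a_0 + a_1 x + a_2 x^2, the coefficients solve the normal equations G · a = b where
  G_{ij} = <φ_i, φ_j> and b_i = <f, φ_i>, with φ_0 = 1, φ_1 = x, φ_2 = x^2.
G =
  [2, 0, 2/3]
  [0, 2/3, 0]
  [2/3, 0, 2/5],
b = (4/5, -4/15, 4/105).
Solving gives a_0 = 29/35, a_1 = -2/5, a_2 = -9/7, so
  g(x) = -9*x^2/7 - 2*x/5 + 29/35.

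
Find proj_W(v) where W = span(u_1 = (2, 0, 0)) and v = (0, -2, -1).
proj_W(v) = (0, 0, 0)

Set up U = [u_1 | ... | u_1] ∈ R^(3×1). The projector onto W = col(U) is P = U (U^T U)^(-1) U^T.
Compute U^T U =
  [4],
and U^T v = (0).
Solve U^T U · c = U^T v for the coefficients: c = (0). The projection is proj_W(v) = U c.
Check: (v - proj_W(v)) · u_1 = 0  (should be 0).
Result: proj_W(v) = (0, 0, 0).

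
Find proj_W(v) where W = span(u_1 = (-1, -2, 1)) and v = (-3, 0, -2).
proj_W(v) = (-1/6, -1/3, 1/6)

Set up U = [u_1 | ... | u_1] ∈ R^(3×1). The projector onto W = col(U) is P = U (U^T U)^(-1) U^T.
Compute U^T U =
  [6],
and U^T v = (1).
Solve U^T U · c = U^T v for the coefficients: c = (1/6). The projection is proj_W(v) = U c.
Check: (v - proj_W(v)) · u_1 = 0  (should be 0).
Result: proj_W(v) = (-1/6, -1/3, 1/6).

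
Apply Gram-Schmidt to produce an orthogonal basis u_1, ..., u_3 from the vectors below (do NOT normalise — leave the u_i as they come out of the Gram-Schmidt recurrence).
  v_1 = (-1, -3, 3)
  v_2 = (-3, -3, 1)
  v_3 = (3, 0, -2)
Orthogonal basis:
  u_1 = (-1, -3, 3)
  u_2 = (-42/19, -12/19, -26/19)
  u_3 = (45/34, -30/17, -45/34)

Apply the Gram-Schmidt recurrence
  u_1 = v_1
  u_i = v_i − Σ_{j<i} ((v_i · u_j) / (u_j · u_j)) · u_j.

Step by step this gives:
  u_1 = (-1, -3, 3)
  u_2 = (-42/19, -12/19, -26/19)
  u_3 = (45/34, -30/17, -45/34)

Orthogonality check:
  u_2 · u_1 = 0 (should be 0)
  u_3 · u_1 = 0 (should be 0)
  u_3 · u_2 = 0 (should be 0)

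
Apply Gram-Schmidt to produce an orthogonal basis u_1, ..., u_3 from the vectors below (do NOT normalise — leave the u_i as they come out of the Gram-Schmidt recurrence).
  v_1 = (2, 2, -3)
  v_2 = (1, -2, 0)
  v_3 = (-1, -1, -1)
Orthogonal basis:
  u_1 = (2, 2, -3)
  u_2 = (21/17, -30/17, -6/17)
  u_3 = (-10/9, -5/9, -10/9)

Apply the Gram-Schmidt recurrence
  u_1 = v_1
  u_i = v_i − Σ_{j<i} ((v_i · u_j) / (u_j · u_j)) · u_j.

Step by step this gives:
  u_1 = (2, 2, -3)
  u_2 = (21/17, -30/17, -6/17)
  u_3 = (-10/9, -5/9, -10/9)

Orthogonality check:
  u_2 · u_1 = 0 (should be 0)
  u_3 · u_1 = 0 (should be 0)
  u_3 · u_2 = 0 (should be 0)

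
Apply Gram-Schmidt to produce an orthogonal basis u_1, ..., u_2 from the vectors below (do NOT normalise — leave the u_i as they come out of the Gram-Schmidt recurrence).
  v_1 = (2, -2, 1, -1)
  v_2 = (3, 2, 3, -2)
Orthogonal basis:
  u_1 = (2, -2, 1, -1)
  u_2 = (8/5, 17/5, 23/10, -13/10)

Apply the Gram-Schmidt recurrence
  u_1 = v_1
  u_i = v_i − Σ_{j<i} ((v_i · u_j) / (u_j · u_j)) · u_j.

Step by step this gives:
  u_1 = (2, -2, 1, -1)
  u_2 = (8/5, 17/5, 23/10, -13/10)

Orthogonality check:
  u_2 · u_1 = 0 (should be 0)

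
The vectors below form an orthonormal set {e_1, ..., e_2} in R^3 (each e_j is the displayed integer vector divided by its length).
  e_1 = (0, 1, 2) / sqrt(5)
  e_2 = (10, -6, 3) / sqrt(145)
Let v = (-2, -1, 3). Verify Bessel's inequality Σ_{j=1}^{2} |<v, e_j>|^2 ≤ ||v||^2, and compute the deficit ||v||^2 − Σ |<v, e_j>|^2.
Σ |<v, e_j>|^2 = 150/29; ||v||^2 = 14; deficit = 256/29

Write each e_j = u_j / sqrt(<u_j, u_j>) where u_j is the displayed integer vector. Then <v, e_j> = <v, u_j> / sqrt(<u_j, u_j>), so |<v, e_j>|^2 = <v, u_j>^2 / <u_j, u_j>.
Coefficients: <v, e_1> = 5/sqrt(5), <v, e_2> = -5/sqrt(145).
Square and sum: Σ |<v, e_j>|^2 = 150/29.
Compute ||v||^2 = v·v = 14.
Deficit = 14 − 150/29 = 256/29 ≥ 0, confirming Bessel's inequality. (The deficit equals ||v − Σ <v,e_j> e_j||^2, the squared distance from v to span{e_j}.)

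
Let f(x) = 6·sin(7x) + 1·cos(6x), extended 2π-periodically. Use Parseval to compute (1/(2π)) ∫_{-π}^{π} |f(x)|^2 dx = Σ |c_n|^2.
Σ |c_n|^2 = 37/2

Expand |f|^2 and use orthogonality of {sin(nx), cos(mx)} on [-π, π]:
  ∫_{-π}^{π} sin(nx)^2 dx = π, ∫ cos(mx)^2 dx = π, and cross terms integrate to 0.
So ∫_{-π}^{π} f(x)^2 dx = 6^2 · π + 1^2 · π = (36 + 1)π.
Divide by 2π: (36 + 1)/2 = 37/2.
By Parseval, this equals Σ |c_n|^2.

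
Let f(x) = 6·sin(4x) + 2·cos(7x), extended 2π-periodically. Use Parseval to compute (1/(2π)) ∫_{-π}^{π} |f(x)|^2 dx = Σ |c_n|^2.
Σ |c_n|^2 = 20

Expand |f|^2 and use orthogonality of {sin(nx), cos(mx)} on [-π, π]:
  ∫_{-π}^{π} sin(nx)^2 dx = π, ∫ cos(mx)^2 dx = π, and cross terms integrate to 0.
So ∫_{-π}^{π} f(x)^2 dx = 6^2 · π + 2^2 · π = (36 + 4)π.
Divide by 2π: (36 + 4)/2 = 20.
By Parseval, this equals Σ |c_n|^2.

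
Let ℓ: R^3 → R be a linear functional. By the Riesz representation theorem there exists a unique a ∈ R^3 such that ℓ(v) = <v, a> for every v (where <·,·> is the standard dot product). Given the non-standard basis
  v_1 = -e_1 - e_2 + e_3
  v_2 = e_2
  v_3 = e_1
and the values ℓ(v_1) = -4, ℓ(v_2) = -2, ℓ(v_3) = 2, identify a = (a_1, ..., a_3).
a = (2, -2, -4)

Write a = (a_1, ..., a_3) in the standard basis. For each basis vector v_i, ℓ(v_i) = <v_i, a> is a linear equation in the a_j's. Collect the n equations into a matrix system V a = ℓ, where row i of V is v_i (expressed in the standard basis). Since V is invertible (lower-triangular with 1s on the diagonal, up to permutation), solve by back-substitution:
  V =
[[-1, -1, 1],
 [0, 1, 0],
 [1, 0, 0]]
  V a = (-4, -2, 2)
Solving gives a = (2, -2, -4).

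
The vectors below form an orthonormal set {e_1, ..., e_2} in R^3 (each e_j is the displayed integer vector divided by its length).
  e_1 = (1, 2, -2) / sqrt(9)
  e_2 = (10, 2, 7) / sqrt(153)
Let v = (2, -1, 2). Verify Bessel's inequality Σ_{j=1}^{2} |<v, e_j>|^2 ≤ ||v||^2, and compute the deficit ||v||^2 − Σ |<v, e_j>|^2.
Σ |<v, e_j>|^2 = 144/17; ||v||^2 = 9; deficit = 9/17

Write each e_j = u_j / sqrt(<u_j, u_j>) where u_j is the displayed integer vector. Then <v, e_j> = <v, u_j> / sqrt(<u_j, u_j>), so |<v, e_j>|^2 = <v, u_j>^2 / <u_j, u_j>.
Coefficients: <v, e_1> = -4/sqrt(9), <v, e_2> = 32/sqrt(153).
Square and sum: Σ |<v, e_j>|^2 = 144/17.
Compute ||v||^2 = v·v = 9.
Deficit = 9 − 144/17 = 9/17 ≥ 0, confirming Bessel's inequality. (The deficit equals ||v − Σ <v,e_j> e_j||^2, the squared distance from v to span{e_j}.)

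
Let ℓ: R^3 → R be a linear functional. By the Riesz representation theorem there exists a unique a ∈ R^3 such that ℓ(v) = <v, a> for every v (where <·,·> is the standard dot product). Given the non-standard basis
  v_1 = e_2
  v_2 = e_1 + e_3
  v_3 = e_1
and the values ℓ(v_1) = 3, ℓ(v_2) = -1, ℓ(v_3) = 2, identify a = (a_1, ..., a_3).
a = (2, 3, -3)

Write a = (a_1, ..., a_3) in the standard basis. For each basis vector v_i, ℓ(v_i) = <v_i, a> is a linear equation in the a_j's. Collect the n equations into a matrix system V a = ℓ, where row i of V is v_i (expressed in the standard basis). Since V is invertible (lower-triangular with 1s on the diagonal, up to permutation), solve by back-substitution:
  V =
[[0, 1, 0],
 [1, 0, 1],
 [1, 0, 0]]
  V a = (3, -1, 2)
Solving gives a = (2, 3, -3).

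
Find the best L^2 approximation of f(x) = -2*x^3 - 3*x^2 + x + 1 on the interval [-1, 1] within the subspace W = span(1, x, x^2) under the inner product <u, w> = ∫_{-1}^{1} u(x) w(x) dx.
g(x) = -3*x^2 - x/5 + 1

The best approximation g ∈ W is the orthogonal projection of f onto W. Writing g = a_0 + a_1 x + a_2 x^2, the coefficients solve the normal equations G · a = b where
  G_{ij} = <φ_i, φ_j> and b_i = <f, φ_i>, with φ_0 = 1, φ_1 = x, φ_2 = x^2.
G =
  [2, 0, 2/3]
  [0, 2/3, 0]
  [2/3, 0, 2/5],
b = (0, -2/15, -8/15).
Solving gives a_0 = 1, a_1 = -1/5, a_2 = -3, so
  g(x) = -3*x^2 - x/5 + 1.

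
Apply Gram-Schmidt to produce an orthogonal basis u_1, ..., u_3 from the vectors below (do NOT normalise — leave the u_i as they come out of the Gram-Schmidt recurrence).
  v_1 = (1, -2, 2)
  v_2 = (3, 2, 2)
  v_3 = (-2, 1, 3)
Orthogonal basis:
  u_1 = (1, -2, 2)
  u_2 = (8/3, 8/3, 4/3)
  u_3 = (-22/9, 11/9, 22/9)

Apply the Gram-Schmidt recurrence
  u_1 = v_1
  u_i = v_i − Σ_{j<i} ((v_i · u_j) / (u_j · u_j)) · u_j.

Step by step this gives:
  u_1 = (1, -2, 2)
  u_2 = (8/3, 8/3, 4/3)
  u_3 = (-22/9, 11/9, 22/9)

Orthogonality check:
  u_2 · u_1 = 0 (should be 0)
  u_3 · u_1 = 0 (should be 0)
  u_3 · u_2 = 0 (should be 0)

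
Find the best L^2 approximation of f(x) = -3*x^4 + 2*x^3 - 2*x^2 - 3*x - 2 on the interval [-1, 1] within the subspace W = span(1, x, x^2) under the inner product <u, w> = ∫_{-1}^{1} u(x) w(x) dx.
g(x) = -32*x^2/7 - 9*x/5 - 61/35

The best approximation g ∈ W is the orthogonal projection of f onto W. Writing g = a_0 + a_1 x + a_2 x^2, the coefficients solve the normal equations G · a = b where
  G_{ij} = <φ_i, φ_j> and b_i = <f, φ_i>, with φ_0 = 1, φ_1 = x, φ_2 = x^2.
G =
  [2, 0, 2/3]
  [0, 2/3, 0]
  [2/3, 0, 2/5],
b = (-98/15, -6/5, -314/105).
Solving gives a_0 = -61/35, a_1 = -9/5, a_2 = -32/7, so
  g(x) = -32*x^2/7 - 9*x/5 - 61/35.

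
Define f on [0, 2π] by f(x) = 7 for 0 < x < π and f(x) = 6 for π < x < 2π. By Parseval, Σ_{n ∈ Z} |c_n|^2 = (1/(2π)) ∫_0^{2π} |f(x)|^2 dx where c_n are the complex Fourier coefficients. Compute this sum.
Σ |c_n|^2 = 85/2

Parseval equates the L^2 energy of f (normalised by 1/(2π)) with the ℓ^2 sum of its Fourier coefficients: (1/(2π)) ∫_0^{2π} |f|^2 = Σ |c_n|^2.
Compute the left side: (1/(2π)) [∫_0^π 7^2 dx + ∫_π^{2π} 6^2 dx] = (1/(2π)) · (49π + 36π) = (49 + 36)/2 = 85/2.
So Σ_{n ∈ Z} |c_n|^2 = 85/2.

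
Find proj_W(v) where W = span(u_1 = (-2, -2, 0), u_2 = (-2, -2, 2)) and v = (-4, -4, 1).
proj_W(v) = (-4, -4, 1)

Set up U = [u_1 | ... | u_2] ∈ R^(3×2). The projector onto W = col(U) is P = U (U^T U)^(-1) U^T.
Compute U^T U =
  [8, 8]
  [8, 12],
and U^T v = (16, 18).
Solve U^T U · c = U^T v for the coefficients: c = (3/2, 1/2). The projection is proj_W(v) = U c.
Check: (v - proj_W(v)) · u_1 = 0  (should be 0).
Check: (v - proj_W(v)) · u_2 = 0  (should be 0).
Result: proj_W(v) = (-4, -4, 1).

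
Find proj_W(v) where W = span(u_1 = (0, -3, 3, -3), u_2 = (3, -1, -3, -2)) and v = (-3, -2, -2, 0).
proj_W(v) = (-3/23, 1/23, 3/23, 2/23)

Set up U = [u_1 | ... | u_2] ∈ R^(4×2). The projector onto W = col(U) is P = U (U^T U)^(-1) U^T.
Compute U^T U =
  [27, 0]
  [0, 23],
and U^T v = (0, -1).
Solve U^T U · c = U^T v for the coefficients: c = (0, -1/23). The projection is proj_W(v) = U c.
Check: (v - proj_W(v)) · u_1 = 0  (should be 0).
Check: (v - proj_W(v)) · u_2 = 0  (should be 0).
Result: proj_W(v) = (-3/23, 1/23, 3/23, 2/23).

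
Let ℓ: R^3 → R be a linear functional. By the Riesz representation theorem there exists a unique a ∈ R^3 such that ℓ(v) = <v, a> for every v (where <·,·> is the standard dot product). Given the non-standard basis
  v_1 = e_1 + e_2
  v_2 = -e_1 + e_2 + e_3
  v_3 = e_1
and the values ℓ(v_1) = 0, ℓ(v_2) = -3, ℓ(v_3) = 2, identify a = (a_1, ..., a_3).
a = (2, -2, 1)

Write a = (a_1, ..., a_3) in the standard basis. For each basis vector v_i, ℓ(v_i) = <v_i, a> is a linear equation in the a_j's. Collect the n equations into a matrix system V a = ℓ, where row i of V is v_i (expressed in the standard basis). Since V is invertible (lower-triangular with 1s on the diagonal, up to permutation), solve by back-substitution:
  V =
[[1, 1, 0],
 [-1, 1, 1],
 [1, 0, 0]]
  V a = (0, -3, 2)
Solving gives a = (2, -2, 1).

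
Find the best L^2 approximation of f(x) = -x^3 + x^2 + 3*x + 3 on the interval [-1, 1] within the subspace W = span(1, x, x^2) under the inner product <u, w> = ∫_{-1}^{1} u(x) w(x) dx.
g(x) = x^2 + 12*x/5 + 3

The best approximation g ∈ W is the orthogonal projection of f onto W. Writing g = a_0 + a_1 x + a_2 x^2, the coefficients solve the normal equations G · a = b where
  G_{ij} = <φ_i, φ_j> and b_i = <f, φ_i>, with φ_0 = 1, φ_1 = x, φ_2 = x^2.
G =
  [2, 0, 2/3]
  [0, 2/3, 0]
  [2/3, 0, 2/5],
b = (20/3, 8/5, 12/5).
Solving gives a_0 = 3, a_1 = 12/5, a_2 = 1, so
  g(x) = x^2 + 12*x/5 + 3.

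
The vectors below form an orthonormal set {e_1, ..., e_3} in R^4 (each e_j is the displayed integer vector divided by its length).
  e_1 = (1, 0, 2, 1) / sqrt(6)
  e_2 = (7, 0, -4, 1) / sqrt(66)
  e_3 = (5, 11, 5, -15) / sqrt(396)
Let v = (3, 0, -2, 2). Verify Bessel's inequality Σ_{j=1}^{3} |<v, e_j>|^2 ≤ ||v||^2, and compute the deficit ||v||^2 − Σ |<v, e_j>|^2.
Σ |<v, e_j>|^2 = 587/36; ||v||^2 = 17; deficit = 25/36

Write each e_j = u_j / sqrt(<u_j, u_j>) where u_j is the displayed integer vector. Then <v, e_j> = <v, u_j> / sqrt(<u_j, u_j>), so |<v, e_j>|^2 = <v, u_j>^2 / <u_j, u_j>.
Coefficients: <v, e_1> = 1/sqrt(6), <v, e_2> = 31/sqrt(66), <v, e_3> = -25/sqrt(396).
Square and sum: Σ |<v, e_j>|^2 = 587/36.
Compute ||v||^2 = v·v = 17.
Deficit = 17 − 587/36 = 25/36 ≥ 0, confirming Bessel's inequality. (The deficit equals ||v − Σ <v,e_j> e_j||^2, the squared distance from v to span{e_j}.)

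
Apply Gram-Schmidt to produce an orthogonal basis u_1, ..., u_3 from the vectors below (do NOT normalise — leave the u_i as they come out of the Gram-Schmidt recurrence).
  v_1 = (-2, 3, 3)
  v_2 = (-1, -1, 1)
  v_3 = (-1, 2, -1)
Orthogonal basis:
  u_1 = (-2, 3, 3)
  u_2 = (-9/11, -14/11, 8/11)
  u_3 = (-39/31, 13/62, -65/62)

Apply the Gram-Schmidt recurrence
  u_1 = v_1
  u_i = v_i − Σ_{j<i} ((v_i · u_j) / (u_j · u_j)) · u_j.

Step by step this gives:
  u_1 = (-2, 3, 3)
  u_2 = (-9/11, -14/11, 8/11)
  u_3 = (-39/31, 13/62, -65/62)

Orthogonality check:
  u_2 · u_1 = 0 (should be 0)
  u_3 · u_1 = 0 (should be 0)
  u_3 · u_2 = 0 (should be 0)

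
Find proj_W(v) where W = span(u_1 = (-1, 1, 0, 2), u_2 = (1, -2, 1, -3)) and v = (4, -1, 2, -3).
proj_W(v) = (5/3, -2, 1/3, -11/3)

Set up U = [u_1 | ... | u_2] ∈ R^(4×2). The projector onto W = col(U) is P = U (U^T U)^(-1) U^T.
Compute U^T U =
  [6, -9]
  [-9, 15],
and U^T v = (-11, 17).
Solve U^T U · c = U^T v for the coefficients: c = (-4/3, 1/3). The projection is proj_W(v) = U c.
Check: (v - proj_W(v)) · u_1 = 0  (should be 0).
Check: (v - proj_W(v)) · u_2 = 0  (should be 0).
Result: proj_W(v) = (5/3, -2, 1/3, -11/3).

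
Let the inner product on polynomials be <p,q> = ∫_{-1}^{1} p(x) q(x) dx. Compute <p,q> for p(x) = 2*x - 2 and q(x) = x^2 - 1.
<p,q> = 8/3

Expand the product: p(x)·q(x) = 2*x^3 - 2*x^2 - 2*x + 2.
∫_{-1}^{1} of each monomial x^k gives [2/(k+1) if k even, 0 if k odd]. Integrating term-by-term (or equivalently evaluating the antiderivative F(x) = x^4/2 - 2*x^3/3 - x^2 + 2*x at the endpoints):
  F(1) − F(−1) = 5/6 − (-11/6) = 8/3.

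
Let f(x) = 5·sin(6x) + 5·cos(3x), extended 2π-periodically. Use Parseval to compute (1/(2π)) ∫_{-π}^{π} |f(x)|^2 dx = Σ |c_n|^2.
Σ |c_n|^2 = 25

Expand |f|^2 and use orthogonality of {sin(nx), cos(mx)} on [-π, π]:
  ∫_{-π}^{π} sin(nx)^2 dx = π, ∫ cos(mx)^2 dx = π, and cross terms integrate to 0.
So ∫_{-π}^{π} f(x)^2 dx = 5^2 · π + 5^2 · π = (25 + 25)π.
Divide by 2π: (25 + 25)/2 = 25.
By Parseval, this equals Σ |c_n|^2.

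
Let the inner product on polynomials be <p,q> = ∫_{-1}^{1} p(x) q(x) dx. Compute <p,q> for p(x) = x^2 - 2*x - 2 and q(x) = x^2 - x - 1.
<p,q> = 56/15

Expand the product: p(x)·q(x) = x^4 - 3*x^3 - x^2 + 4*x + 2.
∫_{-1}^{1} of each monomial x^k gives [2/(k+1) if k even, 0 if k odd]. Integrating term-by-term (or equivalently evaluating the antiderivative F(x) = x^5/5 - 3*x^4/4 - x^3/3 + 2*x^2 + 2*x at the endpoints):
  F(1) − F(−1) = 187/60 − (-37/60) = 56/15.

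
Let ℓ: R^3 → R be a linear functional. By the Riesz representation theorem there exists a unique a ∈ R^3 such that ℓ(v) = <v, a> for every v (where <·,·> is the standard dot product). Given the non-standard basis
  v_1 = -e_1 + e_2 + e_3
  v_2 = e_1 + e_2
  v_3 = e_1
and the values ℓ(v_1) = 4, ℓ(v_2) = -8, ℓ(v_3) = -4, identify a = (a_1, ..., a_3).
a = (-4, -4, 4)

Write a = (a_1, ..., a_3) in the standard basis. For each basis vector v_i, ℓ(v_i) = <v_i, a> is a linear equation in the a_j's. Collect the n equations into a matrix system V a = ℓ, where row i of V is v_i (expressed in the standard basis). Since V is invertible (lower-triangular with 1s on the diagonal, up to permutation), solve by back-substitution:
  V =
[[-1, 1, 1],
 [1, 1, 0],
 [1, 0, 0]]
  V a = (4, -8, -4)
Solving gives a = (-4, -4, 4).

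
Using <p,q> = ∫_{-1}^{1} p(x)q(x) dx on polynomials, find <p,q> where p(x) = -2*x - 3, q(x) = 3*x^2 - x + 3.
<p,q> = -68/3

Expand the product: p(x)·q(x) = -6*x^3 - 7*x^2 - 3*x - 9.
∫_{-1}^{1} of each monomial x^k gives [2/(k+1) if k even, 0 if k odd]. Integrating term-by-term (or equivalently evaluating the antiderivative F(x) = -3*x^4/2 - 7*x^3/3 - 3*x^2/2 - 9*x at the endpoints):
  F(1) − F(−1) = -43/3 − (25/3) = -68/3.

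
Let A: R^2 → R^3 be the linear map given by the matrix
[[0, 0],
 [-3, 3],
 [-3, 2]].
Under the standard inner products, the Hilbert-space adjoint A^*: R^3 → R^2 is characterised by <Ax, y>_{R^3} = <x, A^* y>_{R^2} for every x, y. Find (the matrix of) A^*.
A^* = A^T =
[[0, -3, -3],
 [0, 3, 2]]

For real matrices with standard dot products, the defining identity <Ax, y> = <x, A^* y> gives (Ax)^T y = x^T (A^*) y, i.e. x^T A^T y = x^T (A^*) y. Since this holds for all x, y, we must have A^* = A^T. Therefore
A^* =
[[0, -3, -3],
 [0, 3, 2]].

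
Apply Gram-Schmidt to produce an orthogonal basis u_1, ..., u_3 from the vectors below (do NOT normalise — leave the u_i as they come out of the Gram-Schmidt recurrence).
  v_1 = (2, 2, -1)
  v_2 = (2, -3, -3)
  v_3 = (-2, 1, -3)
Orthogonal basis:
  u_1 = (2, 2, -1)
  u_2 = (16/9, -29/9, -26/9)
  u_3 = (-468/197, 208/197, -520/197)

Apply the Gram-Schmidt recurrence
  u_1 = v_1
  u_i = v_i − Σ_{j<i} ((v_i · u_j) / (u_j · u_j)) · u_j.

Step by step this gives:
  u_1 = (2, 2, -1)
  u_2 = (16/9, -29/9, -26/9)
  u_3 = (-468/197, 208/197, -520/197)

Orthogonality check:
  u_2 · u_1 = 0 (should be 0)
  u_3 · u_1 = 0 (should be 0)
  u_3 · u_2 = 0 (should be 0)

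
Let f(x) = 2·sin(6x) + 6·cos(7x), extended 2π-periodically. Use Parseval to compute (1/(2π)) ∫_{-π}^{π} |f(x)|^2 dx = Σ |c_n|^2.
Σ |c_n|^2 = 20

Expand |f|^2 and use orthogonality of {sin(nx), cos(mx)} on [-π, π]:
  ∫_{-π}^{π} sin(nx)^2 dx = π, ∫ cos(mx)^2 dx = π, and cross terms integrate to 0.
So ∫_{-π}^{π} f(x)^2 dx = 2^2 · π + 6^2 · π = (4 + 36)π.
Divide by 2π: (4 + 36)/2 = 20.
By Parseval, this equals Σ |c_n|^2.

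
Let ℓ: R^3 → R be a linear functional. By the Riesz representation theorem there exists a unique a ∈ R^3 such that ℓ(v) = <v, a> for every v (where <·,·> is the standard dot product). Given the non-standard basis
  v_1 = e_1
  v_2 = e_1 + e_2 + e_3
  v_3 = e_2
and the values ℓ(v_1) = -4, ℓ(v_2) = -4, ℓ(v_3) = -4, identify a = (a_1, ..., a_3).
a = (-4, -4, 4)

Write a = (a_1, ..., a_3) in the standard basis. For each basis vector v_i, ℓ(v_i) = <v_i, a> is a linear equation in the a_j's. Collect the n equations into a matrix system V a = ℓ, where row i of V is v_i (expressed in the standard basis). Since V is invertible (lower-triangular with 1s on the diagonal, up to permutation), solve by back-substitution:
  V =
[[1, 0, 0],
 [1, 1, 1],
 [0, 1, 0]]
  V a = (-4, -4, -4)
Solving gives a = (-4, -4, 4).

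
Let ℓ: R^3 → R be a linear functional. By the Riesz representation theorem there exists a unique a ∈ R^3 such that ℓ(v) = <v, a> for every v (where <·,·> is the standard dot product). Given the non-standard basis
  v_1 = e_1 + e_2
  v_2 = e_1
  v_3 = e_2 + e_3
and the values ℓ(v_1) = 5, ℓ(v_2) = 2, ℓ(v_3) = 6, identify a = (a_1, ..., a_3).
a = (2, 3, 3)

Write a = (a_1, ..., a_3) in the standard basis. For each basis vector v_i, ℓ(v_i) = <v_i, a> is a linear equation in the a_j's. Collect the n equations into a matrix system V a = ℓ, where row i of V is v_i (expressed in the standard basis). Since V is invertible (lower-triangular with 1s on the diagonal, up to permutation), solve by back-substitution:
  V =
[[1, 1, 0],
 [1, 0, 0],
 [0, 1, 1]]
  V a = (5, 2, 6)
Solving gives a = (2, 3, 3).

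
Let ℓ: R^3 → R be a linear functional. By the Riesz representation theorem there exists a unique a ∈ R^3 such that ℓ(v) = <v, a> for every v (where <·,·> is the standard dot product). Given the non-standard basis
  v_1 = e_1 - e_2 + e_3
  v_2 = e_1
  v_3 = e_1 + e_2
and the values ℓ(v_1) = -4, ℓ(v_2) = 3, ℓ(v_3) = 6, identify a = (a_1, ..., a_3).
a = (3, 3, -4)

Write a = (a_1, ..., a_3) in the standard basis. For each basis vector v_i, ℓ(v_i) = <v_i, a> is a linear equation in the a_j's. Collect the n equations into a matrix system V a = ℓ, where row i of V is v_i (expressed in the standard basis). Since V is invertible (lower-triangular with 1s on the diagonal, up to permutation), solve by back-substitution:
  V =
[[1, -1, 1],
 [1, 0, 0],
 [1, 1, 0]]
  V a = (-4, 3, 6)
Solving gives a = (3, 3, -4).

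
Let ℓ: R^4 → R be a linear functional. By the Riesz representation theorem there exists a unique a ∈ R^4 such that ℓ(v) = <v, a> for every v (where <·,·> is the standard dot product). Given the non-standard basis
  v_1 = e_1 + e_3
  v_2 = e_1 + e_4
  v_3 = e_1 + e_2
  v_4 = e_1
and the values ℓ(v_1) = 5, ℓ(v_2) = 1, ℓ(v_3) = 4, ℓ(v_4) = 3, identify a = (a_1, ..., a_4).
a = (3, 1, 2, -2)

Write a = (a_1, ..., a_4) in the standard basis. For each basis vector v_i, ℓ(v_i) = <v_i, a> is a linear equation in the a_j's. Collect the n equations into a matrix system V a = ℓ, where row i of V is v_i (expressed in the standard basis). Since V is invertible (lower-triangular with 1s on the diagonal, up to permutation), solve by back-substitution:
  V =
[[1, 0, 1, 0],
 [1, 0, 0, 1],
 [1, 1, 0, 0],
 [1, 0, 0, 0]]
  V a = (5, 1, 4, 3)
Solving gives a = (3, 1, 2, -2).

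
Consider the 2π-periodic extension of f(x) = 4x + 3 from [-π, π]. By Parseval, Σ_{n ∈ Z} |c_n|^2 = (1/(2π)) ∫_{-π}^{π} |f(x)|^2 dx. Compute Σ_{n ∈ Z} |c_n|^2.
Σ |c_n|^2 = 16π^2/3 + 9

Expand and integrate term by term over [-π, π]:
  ∫ (4x)^2 dx = 16·(2π^3/3); ∫ 2·4·(3)·x dx = 0 (odd integrand); ∫ 3^2 dx = 9·2π.
So (1/(2π)) ∫_{-π}^{π} (4x + 3)^2 dx = 16π^2/3 + 9 = 16π^2/3 + 9.
Parseval ⇒ Σ |c_n|^2 = 16π^2/3 + 9.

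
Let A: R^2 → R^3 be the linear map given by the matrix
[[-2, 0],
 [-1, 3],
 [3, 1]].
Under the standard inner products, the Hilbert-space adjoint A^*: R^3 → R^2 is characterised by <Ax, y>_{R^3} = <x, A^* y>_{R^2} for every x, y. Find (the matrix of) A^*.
A^* = A^T =
[[-2, -1, 3],
 [0, 3, 1]]

For real matrices with standard dot products, the defining identity <Ax, y> = <x, A^* y> gives (Ax)^T y = x^T (A^*) y, i.e. x^T A^T y = x^T (A^*) y. Since this holds for all x, y, we must have A^* = A^T. Therefore
A^* =
[[-2, -1, 3],
 [0, 3, 1]].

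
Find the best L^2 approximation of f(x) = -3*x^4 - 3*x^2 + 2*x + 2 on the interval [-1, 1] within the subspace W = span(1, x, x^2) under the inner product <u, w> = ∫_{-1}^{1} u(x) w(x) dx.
g(x) = -39*x^2/7 + 2*x + 79/35

The best approximation g ∈ W is the orthogonal projection of f onto W. Writing g = a_0 + a_1 x + a_2 x^2, the coefficients solve the normal equations G · a = b where
  G_{ij} = <φ_i, φ_j> and b_i = <f, φ_i>, with φ_0 = 1, φ_1 = x, φ_2 = x^2.
G =
  [2, 0, 2/3]
  [0, 2/3, 0]
  [2/3, 0, 2/5],
b = (4/5, 4/3, -76/105).
Solving gives a_0 = 79/35, a_1 = 2, a_2 = -39/7, so
  g(x) = -39*x^2/7 + 2*x + 79/35.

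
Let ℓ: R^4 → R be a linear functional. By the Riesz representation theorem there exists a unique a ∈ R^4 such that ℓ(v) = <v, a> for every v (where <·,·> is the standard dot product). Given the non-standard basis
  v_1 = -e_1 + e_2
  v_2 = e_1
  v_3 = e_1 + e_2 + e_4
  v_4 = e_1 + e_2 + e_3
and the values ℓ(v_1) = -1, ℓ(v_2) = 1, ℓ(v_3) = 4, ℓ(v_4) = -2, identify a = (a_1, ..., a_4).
a = (1, 0, -3, 3)

Write a = (a_1, ..., a_4) in the standard basis. For each basis vector v_i, ℓ(v_i) = <v_i, a> is a linear equation in the a_j's. Collect the n equations into a matrix system V a = ℓ, where row i of V is v_i (expressed in the standard basis). Since V is invertible (lower-triangular with 1s on the diagonal, up to permutation), solve by back-substitution:
  V =
[[-1, 1, 0, 0],
 [1, 0, 0, 0],
 [1, 1, 0, 1],
 [1, 1, 1, 0]]
  V a = (-1, 1, 4, -2)
Solving gives a = (1, 0, -3, 3).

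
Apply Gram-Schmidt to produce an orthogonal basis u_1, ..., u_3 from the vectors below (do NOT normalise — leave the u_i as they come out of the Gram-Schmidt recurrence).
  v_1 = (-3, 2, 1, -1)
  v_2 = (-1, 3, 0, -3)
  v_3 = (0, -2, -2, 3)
Orthogonal basis:
  u_1 = (-3, 2, 1, -1)
  u_2 = (7/5, 7/5, -4/5, -11/5)
  u_3 = (-30/47, 17/47, -97/47, 27/47)

Apply the Gram-Schmidt recurrence
  u_1 = v_1
  u_i = v_i − Σ_{j<i} ((v_i · u_j) / (u_j · u_j)) · u_j.

Step by step this gives:
  u_1 = (-3, 2, 1, -1)
  u_2 = (7/5, 7/5, -4/5, -11/5)
  u_3 = (-30/47, 17/47, -97/47, 27/47)

Orthogonality check:
  u_2 · u_1 = 0 (should be 0)
  u_3 · u_1 = 0 (should be 0)
  u_3 · u_2 = 0 (should be 0)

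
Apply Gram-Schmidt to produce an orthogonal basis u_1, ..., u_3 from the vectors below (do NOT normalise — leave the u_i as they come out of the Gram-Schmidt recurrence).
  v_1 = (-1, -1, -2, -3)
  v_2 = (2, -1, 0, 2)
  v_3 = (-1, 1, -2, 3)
Orthogonal basis:
  u_1 = (-1, -1, -2, -3)
  u_2 = (23/15, -22/15, -14/15, 3/5)
  u_3 = (-65/43, 36/43, -110/43, 83/43)

Apply the Gram-Schmidt recurrence
  u_1 = v_1
  u_i = v_i − Σ_{j<i} ((v_i · u_j) / (u_j · u_j)) · u_j.

Step by step this gives:
  u_1 = (-1, -1, -2, -3)
  u_2 = (23/15, -22/15, -14/15, 3/5)
  u_3 = (-65/43, 36/43, -110/43, 83/43)

Orthogonality check:
  u_2 · u_1 = 0 (should be 0)
  u_3 · u_1 = 0 (should be 0)
  u_3 · u_2 = 0 (should be 0)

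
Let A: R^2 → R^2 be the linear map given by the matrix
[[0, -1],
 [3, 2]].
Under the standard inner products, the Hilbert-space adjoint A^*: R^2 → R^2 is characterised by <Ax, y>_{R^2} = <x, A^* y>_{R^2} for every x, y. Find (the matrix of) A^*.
A^* = A^T =
[[0, 3],
 [-1, 2]]

For real matrices with standard dot products, the defining identity <Ax, y> = <x, A^* y> gives (Ax)^T y = x^T (A^*) y, i.e. x^T A^T y = x^T (A^*) y. Since this holds for all x, y, we must have A^* = A^T. Therefore
A^* =
[[0, 3],
 [-1, 2]].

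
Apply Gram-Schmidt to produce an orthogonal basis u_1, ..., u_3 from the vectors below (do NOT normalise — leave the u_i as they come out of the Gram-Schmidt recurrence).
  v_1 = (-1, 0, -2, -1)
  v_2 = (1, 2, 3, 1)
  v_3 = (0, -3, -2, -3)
Orthogonal basis:
  u_1 = (-1, 0, -2, -1)
  u_2 = (-1/3, 2, 1/3, -1/3)
  u_3 = (19/26, -5/13, 10/13, -59/26)

Apply the Gram-Schmidt recurrence
  u_1 = v_1
  u_i = v_i − Σ_{j<i} ((v_i · u_j) / (u_j · u_j)) · u_j.

Step by step this gives:
  u_1 = (-1, 0, -2, -1)
  u_2 = (-1/3, 2, 1/3, -1/3)
  u_3 = (19/26, -5/13, 10/13, -59/26)

Orthogonality check:
  u_2 · u_1 = 0 (should be 0)
  u_3 · u_1 = 0 (should be 0)
  u_3 · u_2 = 0 (should be 0)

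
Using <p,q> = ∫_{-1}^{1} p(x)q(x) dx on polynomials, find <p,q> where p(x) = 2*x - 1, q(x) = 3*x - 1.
<p,q> = 6

Expand the product: p(x)·q(x) = 6*x^2 - 5*x + 1.
∫_{-1}^{1} of each monomial x^k gives [2/(k+1) if k even, 0 if k odd]. Integrating term-by-term (or equivalently evaluating the antiderivative F(x) = 2*x^3 - 5*x^2/2 + x at the endpoints):
  F(1) − F(−1) = 1/2 − (-11/2) = 6.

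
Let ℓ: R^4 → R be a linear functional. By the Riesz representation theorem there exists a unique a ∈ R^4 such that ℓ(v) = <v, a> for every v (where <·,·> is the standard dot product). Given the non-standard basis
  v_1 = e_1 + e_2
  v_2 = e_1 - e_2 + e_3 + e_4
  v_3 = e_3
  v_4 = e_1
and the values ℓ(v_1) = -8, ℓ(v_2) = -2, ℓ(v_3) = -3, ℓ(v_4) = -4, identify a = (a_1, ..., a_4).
a = (-4, -4, -3, 1)

Write a = (a_1, ..., a_4) in the standard basis. For each basis vector v_i, ℓ(v_i) = <v_i, a> is a linear equation in the a_j's. Collect the n equations into a matrix system V a = ℓ, where row i of V is v_i (expressed in the standard basis). Since V is invertible (lower-triangular with 1s on the diagonal, up to permutation), solve by back-substitution:
  V =
[[1, 1, 0, 0],
 [1, -1, 1, 1],
 [0, 0, 1, 0],
 [1, 0, 0, 0]]
  V a = (-8, -2, -3, -4)
Solving gives a = (-4, -4, -3, 1).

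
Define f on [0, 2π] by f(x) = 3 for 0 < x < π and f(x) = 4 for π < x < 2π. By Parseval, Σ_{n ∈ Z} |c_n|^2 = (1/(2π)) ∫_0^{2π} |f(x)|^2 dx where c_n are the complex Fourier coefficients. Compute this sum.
Σ |c_n|^2 = 25/2

Parseval equates the L^2 energy of f (normalised by 1/(2π)) with the ℓ^2 sum of its Fourier coefficients: (1/(2π)) ∫_0^{2π} |f|^2 = Σ |c_n|^2.
Compute the left side: (1/(2π)) [∫_0^π 3^2 dx + ∫_π^{2π} 4^2 dx] = (1/(2π)) · (9π + 16π) = (9 + 16)/2 = 25/2.
So Σ_{n ∈ Z} |c_n|^2 = 25/2.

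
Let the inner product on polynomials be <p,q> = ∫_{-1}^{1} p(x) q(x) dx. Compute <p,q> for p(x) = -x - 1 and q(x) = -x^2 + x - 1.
<p,q> = 2

Expand the product: p(x)·q(x) = x^3 + 1.
∫_{-1}^{1} of each monomial x^k gives [2/(k+1) if k even, 0 if k odd]. Integrating term-by-term (or equivalently evaluating the antiderivative F(x) = x^4/4 + x at the endpoints):
  F(1) − F(−1) = 5/4 − (-3/4) = 2.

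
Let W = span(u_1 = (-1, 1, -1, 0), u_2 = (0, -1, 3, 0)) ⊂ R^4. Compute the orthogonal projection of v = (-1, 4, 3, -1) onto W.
proj_W(v) = (-20/7, 17/14, 29/14, 0)

Set up U = [u_1 | ... | u_2] ∈ R^(4×2). The projector onto W = col(U) is P = U (U^T U)^(-1) U^T.
Compute U^T U =
  [3, -4]
  [-4, 10],
and U^T v = (2, 5).
Solve U^T U · c = U^T v for the coefficients: c = (20/7, 23/14). The projection is proj_W(v) = U c.
Check: (v - proj_W(v)) · u_1 = 0  (should be 0).
Check: (v - proj_W(v)) · u_2 = 0  (should be 0).
Result: proj_W(v) = (-20/7, 17/14, 29/14, 0).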